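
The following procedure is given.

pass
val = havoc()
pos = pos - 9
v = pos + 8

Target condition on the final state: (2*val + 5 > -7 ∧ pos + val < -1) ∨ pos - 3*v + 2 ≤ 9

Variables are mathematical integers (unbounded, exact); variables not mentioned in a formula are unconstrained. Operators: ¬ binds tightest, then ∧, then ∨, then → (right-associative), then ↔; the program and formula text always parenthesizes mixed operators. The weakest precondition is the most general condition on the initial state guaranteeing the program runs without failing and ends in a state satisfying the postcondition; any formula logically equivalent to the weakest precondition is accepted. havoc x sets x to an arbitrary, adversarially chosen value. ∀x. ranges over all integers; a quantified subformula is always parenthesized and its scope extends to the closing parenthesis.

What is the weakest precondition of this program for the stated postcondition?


Working backward. After the program, the postcondition (2*val + 5 > -7 ∧ pos + val < -1) ∨ pos - 3*v + 2 ≤ 9 must hold; in canonical form it is (2*val > -12 ∧ pos + val < -1) ∨ pos ≤ 3*v + 7.
Before v := pos + 8: (2*val > -12 ∧ pos + val < -1) ∨ 2*pos ≥ -31
Before pos := pos - 9: (2*val > -12 ∧ pos + val < 8) ∨ 2*pos ≥ -13
Before havoc val: ∀val_1. ((2*val_1 > -12 ∧ pos + val_1 < 8) ∨ 2*pos ≥ -13)
Before skip: ∀val_1. ((2*val_1 > -12 ∧ pos + val_1 < 8) ∨ 2*pos ≥ -13)
Answer: WP = ∀val_1. ((2*val_1 > -12 ∧ pos + val_1 < 8) ∨ 2*pos ≥ -13)


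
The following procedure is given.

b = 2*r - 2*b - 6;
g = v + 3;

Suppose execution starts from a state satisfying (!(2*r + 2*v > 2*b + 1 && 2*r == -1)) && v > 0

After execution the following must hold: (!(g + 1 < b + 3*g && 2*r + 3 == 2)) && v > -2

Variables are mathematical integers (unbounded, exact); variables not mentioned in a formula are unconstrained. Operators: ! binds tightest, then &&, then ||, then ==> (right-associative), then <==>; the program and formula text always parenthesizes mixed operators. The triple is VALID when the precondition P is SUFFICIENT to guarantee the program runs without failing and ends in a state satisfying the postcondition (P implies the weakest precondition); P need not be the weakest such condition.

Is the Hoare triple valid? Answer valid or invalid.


Working backward. After the program, the postcondition (!(g + 1 < b + 3*g && 2*r + 3 == 2)) && v > -2 must hold; in canonical form it is (!(b + 2*g > 1 && 2*r == -1)) && v > -2.
Before g := v + 3: (!(b + 2*v > -5 && 2*r == -1)) && v > -2
Before b := 2*r - 2*b - 6: (!(2*r + 2*v > 2*b + 1 && 2*r == -1)) && v > -2
The weakest precondition is (!(2*r + 2*v > 2*b + 1 && 2*r == -1)) && v > -2.
Check whether (!(2*r + 2*v > 2*b + 1 && 2*r == -1)) && v > 0 implies it.
Every state satisfying the precondition satisfies the weakest precondition: the implication holds.
Answer: valid


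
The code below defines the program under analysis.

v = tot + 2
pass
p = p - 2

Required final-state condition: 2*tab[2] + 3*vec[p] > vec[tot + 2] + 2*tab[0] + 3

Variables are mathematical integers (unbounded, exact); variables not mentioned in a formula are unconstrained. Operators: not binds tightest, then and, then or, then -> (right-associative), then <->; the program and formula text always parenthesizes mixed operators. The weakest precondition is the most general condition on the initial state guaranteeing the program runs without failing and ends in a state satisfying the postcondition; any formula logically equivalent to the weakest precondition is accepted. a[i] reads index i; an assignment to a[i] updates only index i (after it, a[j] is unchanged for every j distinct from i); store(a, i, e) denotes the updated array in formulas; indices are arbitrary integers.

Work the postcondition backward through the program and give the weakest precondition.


Working backward. After the program, the postcondition 2*tab[2] + 3*vec[p] > vec[tot + 2] + 2*tab[0] + 3 must hold; in canonical form it is 2*tab[2] + 3*vec[p] > 2*tab[0] + vec[tot + 2] + 3.
Before p := p - 2: 2*tab[2] + 3*vec[p - 2] > 2*tab[0] + vec[tot + 2] + 3
Before skip: 2*tab[2] + 3*vec[p - 2] > 2*tab[0] + vec[tot + 2] + 3
Before v := tot + 2: 2*tab[2] + 3*vec[p - 2] > 2*tab[0] + vec[tot + 2] + 3
Answer: WP = 2*tab[2] + 3*vec[p - 2] > 2*tab[0] + vec[tot + 2] + 3


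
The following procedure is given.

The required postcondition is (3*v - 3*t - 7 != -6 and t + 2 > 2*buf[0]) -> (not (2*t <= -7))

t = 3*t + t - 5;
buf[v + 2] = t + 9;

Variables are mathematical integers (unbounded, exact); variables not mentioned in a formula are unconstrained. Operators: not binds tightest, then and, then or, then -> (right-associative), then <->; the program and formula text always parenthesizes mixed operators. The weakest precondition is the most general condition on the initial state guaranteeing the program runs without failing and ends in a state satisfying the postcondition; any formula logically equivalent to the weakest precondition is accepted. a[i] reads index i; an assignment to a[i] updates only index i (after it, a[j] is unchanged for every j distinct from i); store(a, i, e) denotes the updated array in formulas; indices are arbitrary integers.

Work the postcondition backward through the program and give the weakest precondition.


Working backward. After the program, the postcondition (3*v - 3*t - 7 != -6 and t + 2 > 2*buf[0]) -> (not (2*t <= -7)) must hold; in canonical form it is (3*v != 3*t + 1 and t > 2*buf[0] - 2) -> (not (2*t <= -7)).
Before buf[v + 2] := t + 9: (3*v != 3*t + 1 and t > 2*store(buf, v + 2, t + 9)[0] - 2) -> (not (2*t <= -7))
Before t := 3*t + t - 5: (3*v != 12*t - 14 and 4*t > 2*store(buf, v + 2, 4*t + 4)[0] + 3) -> (not (8*t <= 3))
Answer: WP = (3*v != 12*t - 14 and 4*t > 2*store(buf, v + 2, 4*t + 4)[0] + 3) -> (not (8*t <= 3))


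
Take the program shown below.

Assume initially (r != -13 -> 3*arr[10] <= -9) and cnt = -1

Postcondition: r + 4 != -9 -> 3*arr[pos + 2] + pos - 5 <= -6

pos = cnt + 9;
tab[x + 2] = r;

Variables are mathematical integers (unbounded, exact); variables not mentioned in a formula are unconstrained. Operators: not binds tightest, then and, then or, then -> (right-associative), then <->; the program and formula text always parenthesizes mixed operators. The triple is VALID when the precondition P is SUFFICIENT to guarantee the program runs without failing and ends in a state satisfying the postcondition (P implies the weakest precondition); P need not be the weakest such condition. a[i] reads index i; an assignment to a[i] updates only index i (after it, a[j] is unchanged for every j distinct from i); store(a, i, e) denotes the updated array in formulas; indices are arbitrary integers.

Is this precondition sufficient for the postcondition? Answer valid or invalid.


Working backward. After the program, the postcondition r + 4 != -9 -> 3*arr[pos + 2] + pos - 5 <= -6 must hold; in canonical form it is r != -13 -> 3*arr[pos + 2] + pos <= -1.
Before tab[x + 2] := r: r != -13 -> 3*arr[pos + 2] + pos <= -1
Before pos := cnt + 9: r != -13 -> 3*arr[cnt + 11] + cnt <= -10
The weakest precondition is r != -13 -> 3*arr[cnt + 11] + cnt <= -10.
Check whether (r != -13 -> 3*arr[10] <= -9) and cnt = -1 implies it.
Every state satisfying the precondition satisfies the weakest precondition: the implication holds.
Answer: valid


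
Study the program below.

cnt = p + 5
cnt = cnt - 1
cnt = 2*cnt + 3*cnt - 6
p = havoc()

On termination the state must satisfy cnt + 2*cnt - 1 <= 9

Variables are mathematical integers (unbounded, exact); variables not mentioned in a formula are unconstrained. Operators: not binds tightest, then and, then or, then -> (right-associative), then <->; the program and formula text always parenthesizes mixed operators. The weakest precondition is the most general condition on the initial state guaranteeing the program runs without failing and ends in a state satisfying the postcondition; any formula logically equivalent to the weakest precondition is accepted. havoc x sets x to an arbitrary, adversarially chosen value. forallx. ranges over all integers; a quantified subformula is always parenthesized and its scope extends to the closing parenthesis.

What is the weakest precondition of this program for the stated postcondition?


Working backward. After the program, the postcondition cnt + 2*cnt - 1 <= 9 must hold; in canonical form it is 3*cnt <= 10.
Before havoc p: 3*cnt <= 10
Before cnt := 2*cnt + 3*cnt - 6: 15*cnt <= 28
Before cnt := cnt - 1: 15*cnt <= 43
Before cnt := p + 5: 15*p <= -32
Answer: WP = 15*p <= -32


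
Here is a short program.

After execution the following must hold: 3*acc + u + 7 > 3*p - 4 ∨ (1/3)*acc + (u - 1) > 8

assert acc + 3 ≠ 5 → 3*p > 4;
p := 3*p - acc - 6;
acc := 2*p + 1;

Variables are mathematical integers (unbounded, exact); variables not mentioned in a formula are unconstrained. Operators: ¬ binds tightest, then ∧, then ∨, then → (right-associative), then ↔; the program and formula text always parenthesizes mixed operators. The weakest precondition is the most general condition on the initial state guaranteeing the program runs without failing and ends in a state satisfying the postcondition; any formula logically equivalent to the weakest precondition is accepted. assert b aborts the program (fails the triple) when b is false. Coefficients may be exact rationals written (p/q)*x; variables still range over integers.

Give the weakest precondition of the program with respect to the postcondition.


Working backward. After the program, the postcondition 3*acc + u + 7 > 3*p - 4 ∨ (1/3)*acc + (u - 1) > 8 must hold; in canonical form it is 3*acc + u > 3*p - 11 ∨ (1/3)*acc + u > 9.
Before acc := 2*p + 1: 3*p + u > -14 ∨ (2/3)*p + u > 26/3
Before p := 3*p - acc - 6: 9*p + u > 3*acc + 4 ∨ 2*p + u > (2/3)*acc + 38/3
Before assert acc + 3 ≠ 5 → 3*p > 4: (acc ≠ 2 → 3*p > 4) ∧ (9*p + u > 3*acc + 4 ∨ 2*p + u > (2/3)*acc + 38/3)
Answer: WP = (acc ≠ 2 → 3*p > 4) ∧ (9*p + u > 3*acc + 4 ∨ 2*p + u > (2/3)*acc + 38/3)


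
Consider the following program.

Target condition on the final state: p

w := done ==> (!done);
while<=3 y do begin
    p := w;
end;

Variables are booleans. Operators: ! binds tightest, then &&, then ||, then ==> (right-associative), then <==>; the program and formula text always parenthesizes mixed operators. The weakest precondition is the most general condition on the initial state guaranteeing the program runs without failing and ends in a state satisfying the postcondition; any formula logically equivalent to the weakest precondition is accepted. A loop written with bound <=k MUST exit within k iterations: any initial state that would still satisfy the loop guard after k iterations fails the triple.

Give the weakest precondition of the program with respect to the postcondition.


Working backward. After the program, p must hold.
Before the loop (bound <=3), unroll the exhaustion recursion (WP_0 = exit-now case; WP_j = one more guarded iteration, up to j = 3):
  WP_0: (!y) && p
  WP_1: (y ==> ((!y) && w)) && ((!y) ==> p)
  WP_2: (y ==> ((y ==> ((!y) && w)) && ((!y) ==> w))) && ((!y) ==> p)
  WP_3: (y ==> ((y ==> ((y ==> ((!y) && w)) && ((!y) ==> w))) && ((!y) ==> w))) && ((!y) ==> p)
So before the loop: (y ==> ((y ==> ((y ==> ((!y) && w)) && ((!y) ==> w))) && ((!y) ==> w))) && ((!y) ==> p)
Before w := done ==> (!done): (y ==> ((y ==> ((y ==> ((!y) && (done ==> (!done)))) && ((!y) ==> (done ==> (!done))))) && ((!y) ==> (done ==> (!done))))) && ((!y) ==> p)
Answer: WP = (y ==> ((y ==> ((y ==> ((!y) && (done ==> (!done)))) && ((!y) ==> (done ==> (!done))))) && ((!y) ==> (done ==> (!done))))) && ((!y) ==> p)


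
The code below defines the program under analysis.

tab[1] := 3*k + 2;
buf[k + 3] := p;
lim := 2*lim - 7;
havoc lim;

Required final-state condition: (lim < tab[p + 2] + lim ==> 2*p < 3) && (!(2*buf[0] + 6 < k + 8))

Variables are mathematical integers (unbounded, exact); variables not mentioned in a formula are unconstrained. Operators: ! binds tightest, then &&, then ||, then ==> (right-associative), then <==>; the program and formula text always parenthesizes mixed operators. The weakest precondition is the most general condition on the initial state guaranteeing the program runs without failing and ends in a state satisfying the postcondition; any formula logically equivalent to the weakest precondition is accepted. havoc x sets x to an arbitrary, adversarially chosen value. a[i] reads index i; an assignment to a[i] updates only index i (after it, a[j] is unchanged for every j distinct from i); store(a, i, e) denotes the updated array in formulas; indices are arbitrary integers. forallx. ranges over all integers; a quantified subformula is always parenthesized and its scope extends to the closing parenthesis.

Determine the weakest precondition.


Working backward. After the program, the postcondition (lim < tab[p + 2] + lim ==> 2*p < 3) && (!(2*buf[0] + 6 < k + 8)) must hold; in canonical form it is (tab[p + 2] > 0 ==> 2*p < 3) && (!(2*buf[0] < k + 2)).
Before havoc lim: (tab[p + 2] > 0 ==> 2*p < 3) && (!(2*buf[0] < k + 2))
Before lim := 2*lim - 7: (tab[p + 2] > 0 ==> 2*p < 3) && (!(2*buf[0] < k + 2))
Before buf[k + 3] := p: (tab[p + 2] > 0 ==> 2*p < 3) && (!(2*store(buf, k + 3, p)[0] < k + 2))
Before tab[1] := 3*k + 2: (store(tab, 1, 3*k + 2)[p + 2] > 0 ==> 2*p < 3) && (!(2*store(buf, k + 3, p)[0] < k + 2))
Answer: WP = (store(tab, 1, 3*k + 2)[p + 2] > 0 ==> 2*p < 3) && (!(2*store(buf, k + 3, p)[0] < k + 2))


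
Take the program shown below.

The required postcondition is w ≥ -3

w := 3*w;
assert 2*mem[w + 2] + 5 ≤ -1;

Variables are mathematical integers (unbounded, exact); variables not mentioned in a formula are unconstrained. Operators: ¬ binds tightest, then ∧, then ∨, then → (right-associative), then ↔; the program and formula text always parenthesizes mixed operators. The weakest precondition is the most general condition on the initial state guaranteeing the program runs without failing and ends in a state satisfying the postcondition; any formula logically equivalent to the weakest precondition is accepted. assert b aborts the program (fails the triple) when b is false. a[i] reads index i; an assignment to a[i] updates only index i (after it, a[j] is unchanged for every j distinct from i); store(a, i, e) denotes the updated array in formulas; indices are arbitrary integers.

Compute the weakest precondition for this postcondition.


Working backward. After the program, w ≥ -3 must hold.
Before assert 2*mem[w + 2] + 5 ≤ -1: 2*mem[w + 2] ≤ -6 ∧ w ≥ -3
Before w := 3*w: 2*mem[3*w + 2] ≤ -6 ∧ 3*w ≥ -3
Answer: WP = 2*mem[3*w + 2] ≤ -6 ∧ 3*w ≥ -3


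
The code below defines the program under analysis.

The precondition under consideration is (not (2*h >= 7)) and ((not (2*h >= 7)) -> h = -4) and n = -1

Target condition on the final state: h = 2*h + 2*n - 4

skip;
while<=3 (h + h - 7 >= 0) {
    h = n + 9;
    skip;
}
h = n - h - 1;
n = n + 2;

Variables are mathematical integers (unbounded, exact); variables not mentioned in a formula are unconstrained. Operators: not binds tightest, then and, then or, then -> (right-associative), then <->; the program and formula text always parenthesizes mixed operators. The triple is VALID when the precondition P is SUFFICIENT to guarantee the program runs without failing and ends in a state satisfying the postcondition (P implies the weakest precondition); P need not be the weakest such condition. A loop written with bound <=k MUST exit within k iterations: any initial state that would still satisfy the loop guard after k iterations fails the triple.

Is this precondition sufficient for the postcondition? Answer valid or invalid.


Working backward. After the program, the postcondition h = 2*h + 2*n - 4 must hold; in canonical form it is h + 2*n = 4.
Before n := n + 2: h + 2*n = 0
Before h := n - h - 1: 3*n = h + 1
Before the loop (bound <=3), unroll the exhaustion recursion (WP_0 = exit-now case; WP_j = one more guarded iteration, up to j = 3):
  WP_0: (not (2*h >= 7)) and 3*n = h + 1
  WP_1: (2*h >= 7 -> ((not (2*n >= -11)) and 2*n = 10)) and ((not (2*h >= 7)) -> 3*n = h + 1)
  WP_2: (2*h >= 7 -> ((2*n >= -11 -> ((not (2*n >= -11)) and 2*n = 10)) and ((not (2*n >= -11)) -> 2*n = 10))) and ((not (2*h >= 7)) -> 3*n = h + 1)
  WP_3: (2*h >= 7 -> ((2*n >= -11 -> ((2*n >= -11 -> ((not (2*n >= -11)) and 2*n = 10)) and ((not (2*n >= -11)) -> 2*n = 10))) and ((not (2*n >= -11)) -> 2*n = 10))) and ((not (2*h >= 7)) -> 3*n = h + 1)
So before the loop: (2*h >= 7 -> ((2*n >= -11 -> ((2*n >= -11 -> ((not (2*n >= -11)) and 2*n = 10)) and ((not (2*n >= -11)) -> 2*n = 10))) and ((not (2*n >= -11)) -> 2*n = 10))) and ((not (2*h >= 7)) -> 3*n = h + 1)
Before skip: (2*h >= 7 -> ((2*n >= -11 -> ((2*n >= -11 -> ((not (2*n >= -11)) and 2*n = 10)) and ((not (2*n >= -11)) -> 2*n = 10))) and ((not (2*n >= -11)) -> 2*n = 10))) and ((not (2*h >= 7)) -> 3*n = h + 1)
The weakest precondition is (2*h >= 7 -> ((2*n >= -11 -> ((2*n >= -11 -> ((not (2*n >= -11)) and 2*n = 10)) and ((not (2*n >= -11)) -> 2*n = 10))) and ((not (2*n >= -11)) -> 2*n = 10))) and ((not (2*h >= 7)) -> 3*n = h + 1).
Check whether (not (2*h >= 7)) and ((not (2*h >= 7)) -> h = -4) and n = -1 implies it.
Every state satisfying the precondition satisfies the weakest precondition: the implication holds.
Answer: valid


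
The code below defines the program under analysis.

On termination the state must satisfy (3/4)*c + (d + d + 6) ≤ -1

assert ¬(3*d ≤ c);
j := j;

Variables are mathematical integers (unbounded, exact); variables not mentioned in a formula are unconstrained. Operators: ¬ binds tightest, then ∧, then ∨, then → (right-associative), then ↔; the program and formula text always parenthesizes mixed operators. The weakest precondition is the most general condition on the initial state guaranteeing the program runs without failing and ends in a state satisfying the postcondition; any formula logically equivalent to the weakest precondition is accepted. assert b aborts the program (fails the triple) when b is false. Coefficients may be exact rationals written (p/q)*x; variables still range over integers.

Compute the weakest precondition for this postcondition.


Working backward. After the program, the postcondition (3/4)*c + (d + d + 6) ≤ -1 must hold; in canonical form it is (3/4)*c + 2*d ≤ -7.
Before j := j: (3/4)*c + 2*d ≤ -7
Before assert ¬(3*d ≤ c): (¬(3*d ≤ c)) ∧ (3/4)*c + 2*d ≤ -7
Answer: WP = (¬(3*d ≤ c)) ∧ (3/4)*c + 2*d ≤ -7


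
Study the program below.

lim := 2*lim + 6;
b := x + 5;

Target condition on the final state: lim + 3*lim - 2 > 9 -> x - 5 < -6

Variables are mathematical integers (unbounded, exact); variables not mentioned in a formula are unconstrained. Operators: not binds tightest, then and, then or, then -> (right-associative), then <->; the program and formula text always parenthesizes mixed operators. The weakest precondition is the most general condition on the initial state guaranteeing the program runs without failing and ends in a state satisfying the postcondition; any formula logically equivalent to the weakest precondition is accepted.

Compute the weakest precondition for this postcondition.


Working backward. After the program, the postcondition lim + 3*lim - 2 > 9 -> x - 5 < -6 must hold; in canonical form it is 4*lim > 11 -> x < -1.
Before b := x + 5: 4*lim > 11 -> x < -1
Before lim := 2*lim + 6: 8*lim > -13 -> x < -1
Answer: WP = 8*lim > -13 -> x < -1


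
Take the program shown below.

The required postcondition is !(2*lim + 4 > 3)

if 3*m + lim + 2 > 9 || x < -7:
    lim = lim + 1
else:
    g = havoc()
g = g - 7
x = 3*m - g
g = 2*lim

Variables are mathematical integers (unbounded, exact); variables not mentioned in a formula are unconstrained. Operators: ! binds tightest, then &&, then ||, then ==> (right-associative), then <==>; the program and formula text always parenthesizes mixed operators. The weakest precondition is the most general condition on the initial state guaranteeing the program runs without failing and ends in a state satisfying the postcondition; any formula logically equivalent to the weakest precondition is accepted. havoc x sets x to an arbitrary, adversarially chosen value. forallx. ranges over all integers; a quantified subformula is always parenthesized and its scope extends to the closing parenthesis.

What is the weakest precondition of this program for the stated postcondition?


Working backward. After the program, the postcondition !(2*lim + 4 > 3) must hold; in canonical form it is !(2*lim > -1).
Before g := 2*lim: !(2*lim > -1)
Before x := 3*m - g: !(2*lim > -1)
Before g := g - 7: !(2*lim > -1)
Then branch requires !(2*lim > -3); else branch requires !(2*lim > -1).
Before the if: ((lim + 3*m > 7 || x < -7) ==> (!(2*lim > -3))) && ((!(lim + 3*m > 7 || x < -7)) ==> (!(2*lim > -1)))
Answer: WP = ((lim + 3*m > 7 || x < -7) ==> (!(2*lim > -3))) && ((!(lim + 3*m > 7 || x < -7)) ==> (!(2*lim > -1)))


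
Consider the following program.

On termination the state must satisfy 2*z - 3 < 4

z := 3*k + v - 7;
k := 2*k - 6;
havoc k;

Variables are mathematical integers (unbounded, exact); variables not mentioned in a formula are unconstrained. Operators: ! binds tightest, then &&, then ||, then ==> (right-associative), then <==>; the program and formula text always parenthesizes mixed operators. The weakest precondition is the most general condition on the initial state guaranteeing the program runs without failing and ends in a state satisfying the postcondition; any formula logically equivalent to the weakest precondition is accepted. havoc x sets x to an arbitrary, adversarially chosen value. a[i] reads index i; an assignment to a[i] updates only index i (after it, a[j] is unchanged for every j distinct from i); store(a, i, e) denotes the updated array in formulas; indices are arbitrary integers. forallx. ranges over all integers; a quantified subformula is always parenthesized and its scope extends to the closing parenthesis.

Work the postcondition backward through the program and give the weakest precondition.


Working backward. After the program, the postcondition 2*z - 3 < 4 must hold; in canonical form it is 2*z < 7.
Before havoc k: 2*z < 7
Before k := 2*k - 6: 2*z < 7
Before z := 3*k + v - 7: 6*k + 2*v < 21
Answer: WP = 6*k + 2*v < 21


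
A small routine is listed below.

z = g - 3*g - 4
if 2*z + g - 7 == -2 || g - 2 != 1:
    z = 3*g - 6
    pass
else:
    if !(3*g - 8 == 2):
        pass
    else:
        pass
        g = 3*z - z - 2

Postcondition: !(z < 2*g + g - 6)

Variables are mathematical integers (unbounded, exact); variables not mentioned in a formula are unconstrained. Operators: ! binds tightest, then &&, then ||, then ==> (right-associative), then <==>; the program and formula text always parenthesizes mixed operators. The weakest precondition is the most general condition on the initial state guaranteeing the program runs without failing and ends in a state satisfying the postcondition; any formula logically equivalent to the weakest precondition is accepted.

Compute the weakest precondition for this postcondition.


Working backward. After the program, the postcondition !(z < 2*g + g - 6) must hold; in canonical form it is !(z < 3*g - 6).
Then branch requires true; else branch requires ((!(3*g == 10)) ==> (!(z < 3*g - 6))) && (3*g == 10 ==> (!(5*z > 12))).
Before the if: (!(g + 2*z == 5 || g != 3)) ==> (((!(3*g == 10)) ==> (!(z < 3*g - 6))) && (3*g == 10 ==> (!(5*z > 12))))
Before z := g - 3*g - 4: (!(3*g == -13 || g != 3)) ==> (((!(3*g == 10)) ==> (!(5*g > 2))) && (3*g == 10 ==> (!(10*g < -32))))
Answer: WP = (!(3*g == -13 || g != 3)) ==> (((!(3*g == 10)) ==> (!(5*g > 2))) && (3*g == 10 ==> (!(10*g < -32))))


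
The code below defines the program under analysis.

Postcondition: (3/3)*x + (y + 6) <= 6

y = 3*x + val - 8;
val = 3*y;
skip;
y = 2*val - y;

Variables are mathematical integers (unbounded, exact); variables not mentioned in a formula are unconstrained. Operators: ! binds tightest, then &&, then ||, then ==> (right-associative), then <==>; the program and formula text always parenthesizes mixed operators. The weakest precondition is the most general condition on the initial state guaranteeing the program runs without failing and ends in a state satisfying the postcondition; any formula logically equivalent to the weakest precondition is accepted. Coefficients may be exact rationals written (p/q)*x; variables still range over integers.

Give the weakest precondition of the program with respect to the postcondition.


Working backward. After the program, the postcondition (3/3)*x + (y + 6) <= 6 must hold; in canonical form it is x + y <= 0.
Before y := 2*val - y: 2*val + x <= y
Before skip: 2*val + x <= y
Before val := 3*y: x + 5*y <= 0
Before y := 3*x + val - 8: 5*val + 16*x <= 40
Answer: WP = 5*val + 16*x <= 40


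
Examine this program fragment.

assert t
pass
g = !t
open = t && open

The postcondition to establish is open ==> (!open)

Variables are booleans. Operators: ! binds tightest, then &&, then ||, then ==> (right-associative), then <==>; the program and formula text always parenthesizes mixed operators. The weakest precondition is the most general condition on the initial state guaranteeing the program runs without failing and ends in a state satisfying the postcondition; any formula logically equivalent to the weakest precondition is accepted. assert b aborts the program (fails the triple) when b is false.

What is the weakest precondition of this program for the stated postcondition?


Working backward. After the program, open ==> (!open) must hold.
Before open := t && open: (t && open) ==> (!(t && open))
Before g := !t: (t && open) ==> (!(t && open))
Before skip: (t && open) ==> (!(t && open))
Before assert t: t && ((t && open) ==> (!(t && open)))
Answer: WP = t && ((t && open) ==> (!(t && open)))


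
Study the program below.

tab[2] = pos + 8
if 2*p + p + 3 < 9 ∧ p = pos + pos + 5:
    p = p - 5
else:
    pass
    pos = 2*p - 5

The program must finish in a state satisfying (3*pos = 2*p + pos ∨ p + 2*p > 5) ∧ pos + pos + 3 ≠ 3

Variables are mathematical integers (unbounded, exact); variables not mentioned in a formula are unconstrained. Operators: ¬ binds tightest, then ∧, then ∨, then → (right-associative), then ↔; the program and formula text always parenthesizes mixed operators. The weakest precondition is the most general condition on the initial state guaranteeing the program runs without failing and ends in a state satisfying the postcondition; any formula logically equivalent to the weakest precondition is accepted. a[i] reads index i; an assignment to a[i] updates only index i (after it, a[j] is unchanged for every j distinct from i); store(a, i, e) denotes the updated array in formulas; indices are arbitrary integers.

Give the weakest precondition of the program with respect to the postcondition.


Working backward. After the program, the postcondition (3*pos = 2*p + pos ∨ p + 2*p > 5) ∧ pos + pos + 3 ≠ 3 must hold; in canonical form it is (2*pos = 2*p ∨ 3*p > 5) ∧ 2*pos ≠ 0.
Then branch requires (2*pos = 2*p - 10 ∨ 3*p > 20) ∧ 2*pos ≠ 0; else branch requires (2*p = 10 ∨ 3*p > 5) ∧ 4*p ≠ 10.
Before the if: ((3*p < 6 ∧ p = 2*pos + 5) → ((2*pos = 2*p - 10 ∨ 3*p > 20) ∧ 2*pos ≠ 0)) ∧ ((¬(3*p < 6 ∧ p = 2*pos + 5)) → ((2*p = 10 ∨ 3*p > 5) ∧ 4*p ≠ 10))
Before tab[2] := pos + 8: ((3*p < 6 ∧ p = 2*pos + 5) → ((2*pos = 2*p - 10 ∨ 3*p > 20) ∧ 2*pos ≠ 0)) ∧ ((¬(3*p < 6 ∧ p = 2*pos + 5)) → ((2*p = 10 ∨ 3*p > 5) ∧ 4*p ≠ 10))
Answer: WP = ((3*p < 6 ∧ p = 2*pos + 5) → ((2*pos = 2*p - 10 ∨ 3*p > 20) ∧ 2*pos ≠ 0)) ∧ ((¬(3*p < 6 ∧ p = 2*pos + 5)) → ((2*p = 10 ∨ 3*p > 5) ∧ 4*p ≠ 10))


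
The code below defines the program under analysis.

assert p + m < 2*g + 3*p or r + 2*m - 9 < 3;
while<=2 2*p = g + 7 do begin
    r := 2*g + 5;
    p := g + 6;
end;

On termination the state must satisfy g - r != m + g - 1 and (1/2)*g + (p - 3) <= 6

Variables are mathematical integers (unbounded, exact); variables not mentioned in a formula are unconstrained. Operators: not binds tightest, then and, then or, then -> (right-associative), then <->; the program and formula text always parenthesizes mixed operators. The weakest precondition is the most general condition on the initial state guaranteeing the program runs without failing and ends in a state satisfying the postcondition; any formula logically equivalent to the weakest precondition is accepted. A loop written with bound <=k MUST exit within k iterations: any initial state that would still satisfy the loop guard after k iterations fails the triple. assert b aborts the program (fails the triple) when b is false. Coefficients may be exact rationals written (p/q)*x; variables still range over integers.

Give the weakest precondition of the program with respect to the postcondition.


Working backward. After the program, the postcondition g - r != m + g - 1 and (1/2)*g + (p - 3) <= 6 must hold; in canonical form it is m + r != 1 and (1/2)*g + p <= 9.
Before the loop (bound <=2), unroll the exhaustion recursion (WP_0 = exit-now case; WP_j = one more guarded iteration, up to j = 2):
  WP_0: (not (2*p = g + 7)) and m + r != 1 and (1/2)*g + p <= 9
  WP_1: (2*p = g + 7 -> ((not (g = -5)) and 2*g + m != -4 and (3/2)*g <= 3)) and ((not (2*p = g + 7)) -> (m + r != 1 and (1/2)*g + p <= 9))
  WP_2: (2*p = g + 7 -> ((g = -5 -> ((not (g = -5)) and 2*g + m != -4 and (3/2)*g <= 3)) and ((not (g = -5)) -> (2*g + m != -4 and (3/2)*g <= 3)))) and ((not (2*p = g + 7)) -> (m + r != 1 and (1/2)*g + p <= 9))
So before the loop: (2*p = g + 7 -> ((g = -5 -> ((not (g = -5)) and 2*g + m != -4 and (3/2)*g <= 3)) and ((not (g = -5)) -> (2*g + m != -4 and (3/2)*g <= 3)))) and ((not (2*p = g + 7)) -> (m + r != 1 and (1/2)*g + p <= 9))
Before assert p + m < 2*g + 3*p or r + 2*m - 9 < 3: (m < 2*g + 2*p or 2*m + r < 12) and (2*p = g + 7 -> ((g = -5 -> ((not (g = -5)) and 2*g + m != -4 and (3/2)*g <= 3)) and ((not (g = -5)) -> (2*g + m != -4 and (3/2)*g <= 3)))) and ((not (2*p = g + 7)) -> (m + r != 1 and (1/2)*g + p <= 9))
Answer: WP = (m < 2*g + 2*p or 2*m + r < 12) and (2*p = g + 7 -> ((g = -5 -> ((not (g = -5)) and 2*g + m != -4 and (3/2)*g <= 3)) and ((not (g = -5)) -> (2*g + m != -4 and (3/2)*g <= 3)))) and ((not (2*p = g + 7)) -> (m + r != 1 and (1/2)*g + p <= 9))


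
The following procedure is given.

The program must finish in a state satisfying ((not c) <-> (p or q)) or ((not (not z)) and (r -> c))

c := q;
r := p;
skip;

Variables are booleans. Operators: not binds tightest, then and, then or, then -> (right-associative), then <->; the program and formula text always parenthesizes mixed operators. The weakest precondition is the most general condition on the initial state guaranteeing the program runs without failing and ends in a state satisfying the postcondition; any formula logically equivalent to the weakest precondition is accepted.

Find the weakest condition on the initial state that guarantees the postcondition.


Working backward. After the program, the postcondition ((not c) <-> (p or q)) or ((not (not z)) and (r -> c)) must hold; in canonical form it is ((not c) <-> (p or q)) or (z and (r -> c)).
Before skip: ((not c) <-> (p or q)) or (z and (r -> c))
Before r := p: ((not c) <-> (p or q)) or (z and (p -> c))
Before c := q: ((not q) <-> (p or q)) or (z and (p -> q))
Answer: WP = ((not q) <-> (p or q)) or (z and (p -> q))


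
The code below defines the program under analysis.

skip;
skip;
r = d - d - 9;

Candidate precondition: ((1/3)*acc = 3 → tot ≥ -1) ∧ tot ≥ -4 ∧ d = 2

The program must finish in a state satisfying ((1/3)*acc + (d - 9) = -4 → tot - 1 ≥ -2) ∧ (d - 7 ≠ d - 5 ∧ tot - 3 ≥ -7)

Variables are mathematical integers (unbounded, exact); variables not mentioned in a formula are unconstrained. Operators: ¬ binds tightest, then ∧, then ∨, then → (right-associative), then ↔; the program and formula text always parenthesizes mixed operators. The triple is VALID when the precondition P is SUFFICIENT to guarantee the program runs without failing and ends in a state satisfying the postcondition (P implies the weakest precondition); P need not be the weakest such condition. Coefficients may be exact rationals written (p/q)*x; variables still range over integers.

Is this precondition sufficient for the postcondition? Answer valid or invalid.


Working backward. After the program, the postcondition ((1/3)*acc + (d - 9) = -4 → tot - 1 ≥ -2) ∧ (d - 7 ≠ d - 5 ∧ tot - 3 ≥ -7) must hold; in canonical form it is ((1/3)*acc + d = 5 → tot ≥ -1) ∧ tot ≥ -4.
Before r := d - d - 9: ((1/3)*acc + d = 5 → tot ≥ -1) ∧ tot ≥ -4
Before skip: ((1/3)*acc + d = 5 → tot ≥ -1) ∧ tot ≥ -4
Before skip: ((1/3)*acc + d = 5 → tot ≥ -1) ∧ tot ≥ -4
The weakest precondition is ((1/3)*acc + d = 5 → tot ≥ -1) ∧ tot ≥ -4.
Check whether ((1/3)*acc = 3 → tot ≥ -1) ∧ tot ≥ -4 ∧ d = 2 implies it.
Every state satisfying the precondition satisfies the weakest precondition: the implication holds.
Answer: valid


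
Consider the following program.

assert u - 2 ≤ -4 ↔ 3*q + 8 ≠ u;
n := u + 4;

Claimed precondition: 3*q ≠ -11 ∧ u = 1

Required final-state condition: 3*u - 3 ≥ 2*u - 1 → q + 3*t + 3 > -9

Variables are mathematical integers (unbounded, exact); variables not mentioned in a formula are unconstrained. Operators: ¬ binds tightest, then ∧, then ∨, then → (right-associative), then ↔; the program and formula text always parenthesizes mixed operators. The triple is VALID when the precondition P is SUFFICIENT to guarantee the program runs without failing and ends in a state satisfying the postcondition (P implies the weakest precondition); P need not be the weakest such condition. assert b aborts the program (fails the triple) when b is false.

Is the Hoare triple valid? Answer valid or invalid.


Working backward. After the program, the postcondition 3*u - 3 ≥ 2*u - 1 → q + 3*t + 3 > -9 must hold; in canonical form it is u ≥ 2 → q + 3*t > -12.
Before n := u + 4: u ≥ 2 → q + 3*t > -12
Before assert u - 2 ≤ -4 ↔ 3*q + 8 ≠ u: (u ≤ -2 ↔ 3*q ≠ u - 8) ∧ (u ≥ 2 → q + 3*t > -12)
The weakest precondition is (u ≤ -2 ↔ 3*q ≠ u - 8) ∧ (u ≥ 2 → q + 3*t > -12).
Check whether 3*q ≠ -11 ∧ u = 1 implies it.
Countermodel: at the initial state q = 0, t = 0, u = 1, the precondition holds but the weakest precondition fails.
Answer: invalid


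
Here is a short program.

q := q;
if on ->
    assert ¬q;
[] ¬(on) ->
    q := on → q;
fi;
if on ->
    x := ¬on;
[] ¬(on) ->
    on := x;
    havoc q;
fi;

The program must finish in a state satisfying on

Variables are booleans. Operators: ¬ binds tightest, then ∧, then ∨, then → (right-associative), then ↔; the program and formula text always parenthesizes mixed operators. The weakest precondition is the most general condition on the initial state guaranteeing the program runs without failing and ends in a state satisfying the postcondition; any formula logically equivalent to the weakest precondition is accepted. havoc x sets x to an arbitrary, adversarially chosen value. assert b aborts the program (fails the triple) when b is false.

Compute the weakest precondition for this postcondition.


Working backward. After the program, on must hold.
Then branch requires on; else branch requires x.
Before the if: (¬on) → x
Then branch requires (¬q) ∧ ((¬on) → x); else branch requires (¬on) → x.
Before the if: (on → ((¬q) ∧ ((¬on) → x))) ∧ ((¬on) → ((¬on) → x))
Before q := q: (on → ((¬q) ∧ ((¬on) → x))) ∧ ((¬on) → ((¬on) → x))
Answer: WP = (on → ((¬q) ∧ ((¬on) → x))) ∧ ((¬on) → ((¬on) → x))


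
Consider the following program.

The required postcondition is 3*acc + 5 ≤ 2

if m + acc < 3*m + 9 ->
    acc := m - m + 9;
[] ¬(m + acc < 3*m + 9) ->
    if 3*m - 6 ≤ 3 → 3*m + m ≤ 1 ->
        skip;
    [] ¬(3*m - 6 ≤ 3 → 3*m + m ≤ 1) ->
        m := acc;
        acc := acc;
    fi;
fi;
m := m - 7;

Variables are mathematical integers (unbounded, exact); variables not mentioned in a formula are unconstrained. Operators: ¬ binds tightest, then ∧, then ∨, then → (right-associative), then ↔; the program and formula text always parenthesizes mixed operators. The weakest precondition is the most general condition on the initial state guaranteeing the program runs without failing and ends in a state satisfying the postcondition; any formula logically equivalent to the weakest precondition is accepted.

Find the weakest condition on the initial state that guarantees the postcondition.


Working backward. After the program, the postcondition 3*acc + 5 ≤ 2 must hold; in canonical form it is 3*acc ≤ -3.
Before m := m - 7: 3*acc ≤ -3
Then branch requires false; else branch requires ((3*m ≤ 9 → 4*m ≤ 1) → 3*acc ≤ -3) ∧ ((¬(3*m ≤ 9 → 4*m ≤ 1)) → 3*acc ≤ -3).
Before the if: (¬(acc < 2*m + 9)) ∧ ((¬(acc < 2*m + 9)) → (((3*m ≤ 9 → 4*m ≤ 1) → 3*acc ≤ -3) ∧ ((¬(3*m ≤ 9 → 4*m ≤ 1)) → 3*acc ≤ -3)))
Answer: WP = (¬(acc < 2*m + 9)) ∧ ((¬(acc < 2*m + 9)) → (((3*m ≤ 9 → 4*m ≤ 1) → 3*acc ≤ -3) ∧ ((¬(3*m ≤ 9 → 4*m ≤ 1)) → 3*acc ≤ -3)))


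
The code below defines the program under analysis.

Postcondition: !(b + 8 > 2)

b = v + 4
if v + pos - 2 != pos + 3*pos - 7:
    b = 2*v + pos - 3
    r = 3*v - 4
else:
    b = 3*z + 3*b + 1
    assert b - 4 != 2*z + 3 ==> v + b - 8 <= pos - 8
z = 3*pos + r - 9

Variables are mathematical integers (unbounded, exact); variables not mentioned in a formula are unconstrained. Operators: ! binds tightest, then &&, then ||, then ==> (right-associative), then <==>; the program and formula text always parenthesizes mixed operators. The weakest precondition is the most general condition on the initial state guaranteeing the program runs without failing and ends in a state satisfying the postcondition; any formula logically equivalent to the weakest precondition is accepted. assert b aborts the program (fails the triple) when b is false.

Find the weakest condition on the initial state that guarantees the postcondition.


Working backward. After the program, the postcondition !(b + 8 > 2) must hold; in canonical form it is !(b > -6).
Before z := 3*pos + r - 9: !(b > -6)
Then branch requires !(pos + 2*v > -3); else branch requires (3*b + z != 6 ==> 3*b + v + 3*z <= pos - 1) && (!(3*b + 3*z > -7)).
Before the if: (v != 3*pos - 5 ==> (!(pos + 2*v > -3))) && ((!(v != 3*pos - 5)) ==> ((3*b + z != 6 ==> 3*b + v + 3*z <= pos - 1) && (!(3*b + 3*z > -7))))
Before b := v + 4: (v != 3*pos - 5 ==> (!(pos + 2*v > -3))) && ((!(v != 3*pos - 5)) ==> ((3*v + z != -6 ==> 4*v + 3*z <= pos - 13) && (!(3*v + 3*z > -19))))
Answer: WP = (v != 3*pos - 5 ==> (!(pos + 2*v > -3))) && ((!(v != 3*pos - 5)) ==> ((3*v + z != -6 ==> 4*v + 3*z <= pos - 13) && (!(3*v + 3*z > -19))))


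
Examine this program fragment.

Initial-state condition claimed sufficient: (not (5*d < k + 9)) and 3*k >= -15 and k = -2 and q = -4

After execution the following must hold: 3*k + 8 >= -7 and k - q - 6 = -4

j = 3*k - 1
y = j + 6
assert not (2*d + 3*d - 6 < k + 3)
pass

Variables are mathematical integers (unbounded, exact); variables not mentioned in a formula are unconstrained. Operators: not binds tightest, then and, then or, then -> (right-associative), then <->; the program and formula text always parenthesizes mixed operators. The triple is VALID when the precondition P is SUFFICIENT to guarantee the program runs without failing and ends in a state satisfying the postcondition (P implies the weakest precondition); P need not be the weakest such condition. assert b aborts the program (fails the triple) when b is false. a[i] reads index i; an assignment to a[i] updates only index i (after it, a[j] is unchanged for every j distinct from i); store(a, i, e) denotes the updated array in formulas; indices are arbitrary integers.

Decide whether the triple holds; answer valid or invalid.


Working backward. After the program, the postcondition 3*k + 8 >= -7 and k - q - 6 = -4 must hold; in canonical form it is 3*k >= -15 and k = q + 2.
Before skip: 3*k >= -15 and k = q + 2
Before assert not (2*d + 3*d - 6 < k + 3): (not (5*d < k + 9)) and 3*k >= -15 and k = q + 2
Before y := j + 6: (not (5*d < k + 9)) and 3*k >= -15 and k = q + 2
Before j := 3*k - 1: (not (5*d < k + 9)) and 3*k >= -15 and k = q + 2
The weakest precondition is (not (5*d < k + 9)) and 3*k >= -15 and k = q + 2.
Check whether (not (5*d < k + 9)) and 3*k >= -15 and k = -2 and q = -4 implies it.
Every state satisfying the precondition satisfies the weakest precondition: the implication holds.
Answer: valid
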